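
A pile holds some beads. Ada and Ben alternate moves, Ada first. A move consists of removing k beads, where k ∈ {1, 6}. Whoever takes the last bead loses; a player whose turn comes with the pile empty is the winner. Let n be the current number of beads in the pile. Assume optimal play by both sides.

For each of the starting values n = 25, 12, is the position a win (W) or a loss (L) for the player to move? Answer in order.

Use the standard recursion: the mover wins at a terminal position; elsewhere, the mover wins exactly when some move hands the opponent an L position.
n=0: no move; the opponent has just taken the last bead and therefore loses → W
n=1: only reaches 0(W), which is W → L
n=2: reaches L-position 1 → W
n=3: only reaches 2(W), which is W → L
n=4: reaches L-position 3 → W
n=5: only reaches 4(W), which is W → L
n=6: reaches L-position 5 → W
n=7: reaches L-position 1 → W
n=8: only reaches 7(W), 2(W), all W → L
n=9: reaches L-position 8 → W
n=10: only reaches 9(W), 4(W), all W → L
n=11: reaches L-position 10 → W
n=12: only reaches 11(W), 6(W), all W → L
n=13: reaches L-position 12 → W
n=14: reaches L-position 8 → W
n=15: only reaches 14(W), 9(W), all W → L
n=16: reaches L-position 15 → W
n=17: only reaches 16(W), 11(W), all W → L
n=18: reaches L-position 17 → W
n=19: only reaches 18(W), 13(W), all W → L
n=20: reaches L-position 19 → W
n=21: reaches L-position 15 → W
n=22: only reaches 21(W), 16(W), all W → L
n=23: reaches L-position 22 → W
n=24: only reaches 23(W), 18(W), all W → L
n=25: reaches L-position 24 → W

25: W, 12: L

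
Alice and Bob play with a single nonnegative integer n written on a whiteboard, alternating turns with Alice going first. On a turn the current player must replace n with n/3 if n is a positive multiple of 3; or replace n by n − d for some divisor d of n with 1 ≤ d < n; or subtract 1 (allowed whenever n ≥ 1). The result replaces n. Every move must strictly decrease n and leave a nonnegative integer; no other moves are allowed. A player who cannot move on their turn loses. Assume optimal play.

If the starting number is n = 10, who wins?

Label each position W (a win for the player to move) or L (a loss). A position with no legal move is L; any other position is W exactly when some move reaches an L, and L when every move reaches a W.
n=0: no move → L
n=1: →0(L), so W
n=2: →1(W) only, which is W, so L
n=3: →2(L), so W
n=4: →2(L), so W
n=5: →4(W) only, which is W, so L
n=6: →2(L), so W
n=7: →6(W) only, which is W, so L
n=8: →7(L), so W
n=9: →3(W), 6(W), 8(W) — all W, so L
n=10: →5(L), so W
From 10 Alice can move to 5, reaching an L position.

Alice wins.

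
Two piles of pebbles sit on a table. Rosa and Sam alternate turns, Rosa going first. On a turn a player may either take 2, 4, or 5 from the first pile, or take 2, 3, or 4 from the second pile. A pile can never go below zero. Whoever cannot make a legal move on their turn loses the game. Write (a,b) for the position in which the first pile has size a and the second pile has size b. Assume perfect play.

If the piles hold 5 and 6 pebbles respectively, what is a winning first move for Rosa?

Move to (1,6).

Compute win/loss labels from the base case upward. A position with no move is L. Any other position is W if it can reach an L in one move, else L.
No move ever increases a pile, so every position that can arise here has a ≤ 5 and b ≤ 6; it is enough to label the cells with 0 ≤ a ≤ 5 and 0 ≤ b ≤ 6.
Every move lowers a or b (never raises either), so fill the grid row by row in increasing a, and left to right within a row: each cell's successors are then already labelled.
      b=0  b=1  b=2  b=3  b=4  b=5  b=6
a=0:    L    L    W    W    W    W    L
a=1:    L    L    W    W    W    W    L
a=2:    W    W    L    L    W    W    W
a=3:    W    W    L    L    W    W    W
a=4:    W    W    W    W    L    L    W
a=5:    W    W    W    W    L    L    W
Cells with no legal move (terminal, hence L): (0,0), (0,1), (1,0), (1,1).
The remaining L cells, each justified by listing all of its moves:
(0,6): →(0,4)(W), (0,3)(W), (0,2)(W) — all W, so L
(1,6): →(1,4)(W), (1,3)(W), (1,2)(W) — all W, so L
(2,2): →(0,2)(W), (2,0)(W) — all W, so L
(2,3): →(0,3)(W), (2,1)(W), (2,0)(W) — all W, so L
(3,2): →(1,2)(W), (3,0)(W) — all W, so L
(3,3): →(1,3)(W), (3,1)(W), (3,0)(W) — all W, so L
(4,4): →(2,4)(W), (0,4)(W), (4,2)(W), (4,1)(W), (4,0)(W) — all W, so L
(4,5): →(2,5)(W), (0,5)(W), (4,3)(W), (4,2)(W), (4,1)(W) — all W, so L
(5,4): →(3,4)(W), (1,4)(W), (0,4)(W), (5,2)(W), (5,1)(W), (5,0)(W) — all W, so L
(5,5): →(3,5)(W), (1,5)(W), (0,5)(W), (5,3)(W), (5,2)(W), (5,1)(W) — all W, so L
Every other cell has at least one move into one of the L cells above, so it is W.
From (5,6), the L positions reachable in one move are: (1,6), (0,6), (5,4). Any move reaching one of these is winning.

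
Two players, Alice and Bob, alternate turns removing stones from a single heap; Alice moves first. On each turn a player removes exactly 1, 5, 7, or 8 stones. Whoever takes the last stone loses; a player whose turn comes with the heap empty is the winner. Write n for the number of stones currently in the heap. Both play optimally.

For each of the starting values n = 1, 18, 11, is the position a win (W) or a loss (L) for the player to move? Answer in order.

1: L, 18: L, 11: W

Compute win/loss labels from the base case upward. A position with no move is W. Any other position is W if it can reach an L in one move, else L.
n=0: no move; the opponent has just taken the last stone and therefore loses → W
n=1: only reaches 0(W), which is W → L
n=2: reaches L-position 1 → W
n=3: only reaches 2(W), which is W → L
n=4: reaches L-position 3 → W
n=5: only reaches 4(W), 0(W), all W → L
n=6: reaches L-position 5 → W
n=7: only reaches 6(W), 2(W), 0(W), all W → L
n=8: reaches L-position 7 → W
n=9: reaches L-position 1 → W
n=10: reaches L-position 5 → W
n=11: reaches L-position 3 → W
n=12: reaches L-position 7 → W
n=13: reaches L-position 5 → W
n=14: reaches L-position 7 → W
n=15: reaches L-position 7 → W
n=16: only reaches 15(W), 11(W), 9(W), 8(W), all W → L
n=17: reaches L-position 16 → W
n=18: only reaches 17(W), 13(W), 11(W), 10(W), all W → L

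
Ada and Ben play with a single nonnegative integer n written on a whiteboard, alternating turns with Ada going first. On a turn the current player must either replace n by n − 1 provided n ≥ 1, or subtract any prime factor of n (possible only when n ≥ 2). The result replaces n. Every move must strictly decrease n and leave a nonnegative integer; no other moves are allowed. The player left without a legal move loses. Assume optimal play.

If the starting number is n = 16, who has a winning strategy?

Ben wins.

Build the W/L table. Terminal = L. A non-terminal position is W if it has a move to some L; otherwise it is L.
n=0: no move → L
n=1: reaches L-position 0 → W
n=2: reaches L-position 0 → W
n=3: reaches L-position 0 → W
n=4: only reaches 2(W), 3(W), all W → L
n=5: reaches L-position 0 → W
n=6: reaches L-position 4 → W
n=7: reaches L-position 0 → W
n=8: only reaches 6(W), 7(W), all W → L
n=9: reaches L-position 8 → W
n=10: reaches L-position 8 → W
n=11: reaches L-position 0 → W
n=12: only reaches 9(W), 10(W), 11(W), all W → L
n=13: reaches L-position 0 → W
n=14: reaches L-position 12 → W
n=15: reaches L-position 12 → W
n=16: only reaches 14(W), 15(W), all W → L
Every move from 16 reaches a W position, so the mover loses.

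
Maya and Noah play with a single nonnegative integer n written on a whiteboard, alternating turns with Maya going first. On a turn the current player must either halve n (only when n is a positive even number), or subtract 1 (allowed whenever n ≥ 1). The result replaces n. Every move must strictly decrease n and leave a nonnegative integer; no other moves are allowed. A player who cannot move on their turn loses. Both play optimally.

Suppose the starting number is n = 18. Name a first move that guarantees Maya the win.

Build the W/L table. Terminal = L. A non-terminal position is W if it has a move to some L; otherwise it is L.
n=0: no move → L
n=1: W (go to 0, an L position)
n=2: L (sole option 1(W) is W)
n=3: W (go to 2, an L position)
n=4: W (go to 2, an L position)
n=5: L (sole option 4(W) is W)
n=6: W (go to 5, an L position)
n=7: L (sole option 6(W) is W)
n=8: W (go to 7, an L position)
n=9: L (sole option 8(W) is W)
n=10: W (go to 5, an L position)
n=11: L (sole option 10(W) is W)
n=12: W (go to 11, an L position)
n=13: L (sole option 12(W) is W)
n=14: W (go to 7, an L position)
n=15: L (sole option 14(W) is W)
n=16: W (go to 15, an L position)
n=17: L (sole option 16(W) is W)
n=18: W (go to 9, an L position)
From 18, the L positions reachable in one move are: 9, 17. Any move reaching one of these is winning.

Move to 9.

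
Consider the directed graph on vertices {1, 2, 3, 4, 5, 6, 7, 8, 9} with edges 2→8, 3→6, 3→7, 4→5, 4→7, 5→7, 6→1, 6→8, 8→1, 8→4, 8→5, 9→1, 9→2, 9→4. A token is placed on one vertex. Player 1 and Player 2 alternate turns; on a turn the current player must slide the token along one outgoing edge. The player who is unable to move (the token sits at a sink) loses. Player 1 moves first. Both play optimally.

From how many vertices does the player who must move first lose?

3

Classify positions by backward induction: terminal positions (no move available) are L. From any other position, the mover wins iff some move reaches an L.
Every edge goes from a vertex to one that appears earlier in the order 1, 7, 5, 4, 8, 6, 2, 9, 3, so processing vertices in that order labels each vertex after all of its successors.
1: no outgoing edge → L
7: no outgoing edge → L
5: W (go to 7, an L position)
4: W (go to 7, an L position)
8: W (go to 1, an L position)
6: W (go to 1, an L position)
2: L (sole option 8(W) is W)
9: W (go to 2, an L position)
3: W (go to 7, an L position)
The L vertices are 1, 2, 7; that is 3 in all.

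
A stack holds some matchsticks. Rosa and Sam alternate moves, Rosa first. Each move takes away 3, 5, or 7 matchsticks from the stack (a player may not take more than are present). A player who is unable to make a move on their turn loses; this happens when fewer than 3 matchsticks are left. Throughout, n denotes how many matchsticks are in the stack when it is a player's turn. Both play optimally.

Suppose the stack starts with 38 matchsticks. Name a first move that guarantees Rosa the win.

Remove 7, leaving 31.

Build the W/L table. Terminal = L. A non-terminal position is W if it has a move to some L; otherwise it is L.
n=0: no move → L
n=1: no move → L
n=2: no move → L
n=3: can move to 0, which is L ⇒ W
n=4: can move to 1, which is L ⇒ W
n=5: can move to 2, which is L ⇒ W
n=6: can move to 1, which is L ⇒ W
n=7: can move to 2, which is L ⇒ W
n=8: can move to 1, which is L ⇒ W
n=9: can move to 2, which is L ⇒ W
n=10: moves to 7(W), 5(W), 3(W); every one is W ⇒ L
n=11: moves to 8(W), 6(W), 4(W); every one is W ⇒ L
n=12: moves to 9(W), 7(W), 5(W); every one is W ⇒ L
n=13: can move to 10, which is L ⇒ W
n=14: can move to 11, which is L ⇒ W
n=15: can move to 12, which is L ⇒ W
n=16: can move to 11, which is L ⇒ W
n=17: can move to 12, which is L ⇒ W
n=18: can move to 11, which is L ⇒ W
n=19: can move to 12, which is L ⇒ W
n=20: moves to 17(W), 15(W), 13(W); every one is W ⇒ L
n=21: moves to 18(W), 16(W), 14(W); every one is W ⇒ L
n=22: moves to 19(W), 17(W), 15(W); every one is W ⇒ L
n=23: can move to 20, which is L ⇒ W
n=24: can move to 21, which is L ⇒ W
n=25: can move to 22, which is L ⇒ W
n=26: can move to 21, which is L ⇒ W
n=27: can move to 22, which is L ⇒ W
n=28: can move to 21, which is L ⇒ W
n=29: can move to 22, which is L ⇒ W
n=30: moves to 27(W), 25(W), 23(W); every one is W ⇒ L
n=31: moves to 28(W), 26(W), 24(W); every one is W ⇒ L
n=32: moves to 29(W), 27(W), 25(W); every one is W ⇒ L
n=33: can move to 30, which is L ⇒ W
n=34: can move to 31, which is L ⇒ W
n=35: can move to 32, which is L ⇒ W
n=36: can move to 31, which is L ⇒ W
n=37: can move to 32, which is L ⇒ W
n=38: can move to 31, which is L ⇒ W
From 38, the L positions reachable in one move are: 31.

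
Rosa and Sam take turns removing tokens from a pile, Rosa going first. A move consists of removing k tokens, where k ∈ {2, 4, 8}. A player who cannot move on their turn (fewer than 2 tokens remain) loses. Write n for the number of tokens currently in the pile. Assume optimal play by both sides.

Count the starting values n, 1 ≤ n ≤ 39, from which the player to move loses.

13

Build the W/L table. Terminal = L. A non-terminal position is W if it has a move to some L; otherwise it is L.
n=0: no move → L
n=1: no move → L
n=2: →0(L), so W
n=3: →1(L), so W
n=4: →0(L), so W
n=5: →1(L), so W
n=6: →4(W), 2(W) — all W, so L
n=7: →5(W), 3(W) — all W, so L
n=8: →6(L), so W
n=9: →7(L), so W
n=10: →6(L), so W
n=11: →7(L), so W
n=12: →10(W), 8(W), 4(W) — all W, so L
n=13: →11(W), 9(W), 5(W) — all W, so L
n=14: →12(L), so W
n=15: →13(L), so W
n=16: →12(L), so W
n=17: →13(L), so W
n=18: →16(W), 14(W), 10(W) — all W, so L
n=19: →17(W), 15(W), 11(W) — all W, so L
n=20: →18(L), so W
n=21: →19(L), so W
n=22: →18(L), so W
n=23: →19(L), so W
n=24: →22(W), 20(W), 16(W) — all W, so L
n=25: →23(W), 21(W), 17(W) — all W, so L
n=26: →24(L), so W
n=27: →25(L), so W
n=28: →24(L), so W
n=29: →25(L), so W
n=30: →28(W), 26(W), 22(W) — all W, so L
n=31: →29(W), 27(W), 23(W) — all W, so L
n=32: →30(L), so W
n=33: →31(L), so W
n=34: →30(L), so W
n=35: →31(L), so W
n=36: →34(W), 32(W), 28(W) — all W, so L
n=37: →35(W), 33(W), 29(W) — all W, so L
n=38: →36(L), so W
n=39: →37(L), so W
L entries with 1 ≤ n ≤ 39 (n=0 is outside the asked range and is not counted): n = 1, 6, 7, 12, 13, 18, 19, 24, 25, 30, 31, 36, 37; that makes 13.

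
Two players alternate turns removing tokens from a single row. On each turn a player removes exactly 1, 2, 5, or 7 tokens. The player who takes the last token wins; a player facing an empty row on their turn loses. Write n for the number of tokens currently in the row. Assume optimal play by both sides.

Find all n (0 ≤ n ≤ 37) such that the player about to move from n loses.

0, 3, 6, 9, 12, 15, 18, 21, 24, 27, 30, 33, 36

Compute win/loss labels from the base case upward. A position with no move is L. Any other position is W if it can reach an L in one move, else L.
n=0: no move → L
n=1: →0(L), so W
n=2: →0(L), so W
n=3: →2(W), 1(W) — all W, so L
n=4: →3(L), so W
n=5: →3(L), so W
n=6: →5(W), 4(W), 1(W) — all W, so L
n=7: →6(L), so W
n=8: →6(L), so W
n=9: →8(W), 7(W), 4(W), 2(W) — all W, so L
n=10: →9(L), so W
n=11: →9(L), so W
n=12: →11(W), 10(W), 7(W), 5(W) — all W, so L
n=13: →12(L), so W
n=14: →12(L), so W
n=15: →14(W), 13(W), 10(W), 8(W) — all W, so L
n=16: →15(L), so W
n=17: →15(L), so W
n=18: →17(W), 16(W), 13(W), 11(W) — all W, so L
n=19: →18(L), so W
n=20: →18(L), so W
n=21: →20(W), 19(W), 16(W), 14(W) — all W, so L
n=22: →21(L), so W
n=23: →21(L), so W
n=24: →23(W), 22(W), 19(W), 17(W) — all W, so L
n=25: →24(L), so W
n=26: →24(L), so W
n=27: →26(W), 25(W), 22(W), 20(W) — all W, so L
n=28: →27(L), so W
n=29: →27(L), so W
n=30: →29(W), 28(W), 25(W), 23(W) — all W, so L
n=31: →30(L), so W
n=32: →30(L), so W
n=33: →32(W), 31(W), 28(W), 26(W) — all W, so L
n=34: →33(L), so W
n=35: →33(L), so W
n=36: →35(W), 34(W), 31(W), 29(W) — all W, so L
n=37: →36(L), so W
Reading off the rows marked L gives the requested list; there are 13 such values of n.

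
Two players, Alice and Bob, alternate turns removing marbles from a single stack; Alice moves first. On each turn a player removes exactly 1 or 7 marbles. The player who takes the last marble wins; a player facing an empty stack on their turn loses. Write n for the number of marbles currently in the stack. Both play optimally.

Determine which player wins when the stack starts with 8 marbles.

Positions with no move are L. A position that does have a move is losing for the player to move precisely when every available move leads to a winning position for the opponent. Fill in the labels:
n=0: no move → L
n=1: →0(L), so W
n=2: →1(W) only, which is W, so L
n=3: →2(L), so W
n=4: →3(W) only, which is W, so L
n=5: →4(L), so W
n=6: →5(W) only, which is W, so L
n=7: →6(L), so W
n=8: →7(W), 1(W) — all W, so L
Every move from 8 reaches a W position, so the mover loses.

Bob wins.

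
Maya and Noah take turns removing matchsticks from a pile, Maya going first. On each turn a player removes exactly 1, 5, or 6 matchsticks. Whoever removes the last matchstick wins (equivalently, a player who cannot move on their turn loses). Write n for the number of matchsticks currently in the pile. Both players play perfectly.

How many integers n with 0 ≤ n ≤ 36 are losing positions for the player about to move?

Label each position W (a win for the player to move) or L (a loss). A position with no legal move is L; any other position is W exactly when some move reaches an L, and L when every move reaches a W.
n=0: no move → L
n=1: can move to 0, which is L ⇒ W
n=2: the only move is to 1(W), a W ⇒ L
n=3: can move to 2, which is L ⇒ W
n=4: the only move is to 3(W), a W ⇒ L
n=5: can move to 4, which is L ⇒ W
n=6: can move to 0, which is L ⇒ W
n=7: can move to 2, which is L ⇒ W
n=8: can move to 2, which is L ⇒ W
n=9: can move to 4, which is L ⇒ W
n=10: can move to 4, which is L ⇒ W
n=11: moves to 10(W), 6(W), 5(W); every one is W ⇒ L
n=12: can move to 11, which is L ⇒ W
n=13: moves to 12(W), 8(W), 7(W); every one is W ⇒ L
n=14: can move to 13, which is L ⇒ W
n=15: moves to 14(W), 10(W), 9(W); every one is W ⇒ L
n=16: can move to 15, which is L ⇒ W
n=17: can move to 11, which is L ⇒ W
n=18: can move to 13, which is L ⇒ W
n=19: can move to 13, which is L ⇒ W
n=20: can move to 15, which is L ⇒ W
n=21: can move to 15, which is L ⇒ W
n=22: moves to 21(W), 17(W), 16(W); every one is W ⇒ L
n=23: can move to 22, which is L ⇒ W
n=24: moves to 23(W), 19(W), 18(W); every one is W ⇒ L
n=25: can move to 24, which is L ⇒ W
n=26: moves to 25(W), 21(W), 20(W); every one is W ⇒ L
n=27: can move to 26, which is L ⇒ W
n=28: can move to 22, which is L ⇒ W
n=29: can move to 24, which is L ⇒ W
n=30: can move to 24, which is L ⇒ W
n=31: can move to 26, which is L ⇒ W
n=32: can move to 26, which is L ⇒ W
n=33: moves to 32(W), 28(W), 27(W); every one is W ⇒ L
n=34: can move to 33, which is L ⇒ W
n=35: moves to 34(W), 30(W), 29(W); every one is W ⇒ L
n=36: can move to 35, which is L ⇒ W
L entries with 0 ≤ n ≤ 36: n = 0, 2, 4, 11, 13, 15, 22, 24, 26, 33, 35; that makes 11.

11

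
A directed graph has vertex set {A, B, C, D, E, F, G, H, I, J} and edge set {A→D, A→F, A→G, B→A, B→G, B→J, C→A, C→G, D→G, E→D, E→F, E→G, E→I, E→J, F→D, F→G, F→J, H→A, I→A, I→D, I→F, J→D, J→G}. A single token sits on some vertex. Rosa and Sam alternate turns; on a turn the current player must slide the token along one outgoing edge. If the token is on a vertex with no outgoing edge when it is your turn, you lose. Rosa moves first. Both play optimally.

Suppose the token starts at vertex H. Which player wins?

Sam wins.

Classify positions by backward induction: terminal positions (no move available) are L. From any other position, the mover wins iff some move reaches an L.
Every edge goes from a vertex to one that appears earlier in the order G, D, J, F, A, I, H, B, C, E, so processing vertices in that order labels each vertex after all of its successors.
G: no outgoing edge → L
D: W (go to G, an L position)
J: W (go to G, an L position)
F: W (go to G, an L position)
A: W (go to G, an L position)
I: L (options A(W), F(W), D(W) are all W)
H: L (sole option A(W) is W)
B: W (go to G, an L position)
C: W (go to G, an L position)
E: W (go to I, an L position)
Every move from H reaches a W position, so the mover loses.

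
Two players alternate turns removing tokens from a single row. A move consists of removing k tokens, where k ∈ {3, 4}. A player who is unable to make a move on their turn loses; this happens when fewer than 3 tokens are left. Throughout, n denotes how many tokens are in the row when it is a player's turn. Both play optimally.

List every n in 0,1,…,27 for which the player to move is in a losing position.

0, 1, 2, 7, 8, 9, 14, 15, 16, 21, 22, 23

Compute win/loss labels from the base case upward. A position with no move is L. Any other position is W if it can reach an L in one move, else L.
n=0: no move → L
n=1: no move → L
n=2: no move → L
n=3: reaches L-position 0 → W
n=4: reaches L-position 1 → W
n=5: reaches L-position 2 → W
n=6: reaches L-position 2 → W
n=7: only reaches 4(W), 3(W), all W → L
n=8: only reaches 5(W), 4(W), all W → L
n=9: only reaches 6(W), 5(W), all W → L
n=10: reaches L-position 7 → W
n=11: reaches L-position 8 → W
n=12: reaches L-position 9 → W
n=13: reaches L-position 9 → W
n=14: only reaches 11(W), 10(W), all W → L
n=15: only reaches 12(W), 11(W), all W → L
n=16: only reaches 13(W), 12(W), all W → L
n=17: reaches L-position 14 → W
n=18: reaches L-position 15 → W
n=19: reaches L-position 16 → W
n=20: reaches L-position 16 → W
n=21: only reaches 18(W), 17(W), all W → L
n=22: only reaches 19(W), 18(W), all W → L
n=23: only reaches 20(W), 19(W), all W → L
n=24: reaches L-position 21 → W
n=25: reaches L-position 22 → W
n=26: reaches L-position 23 → W
n=27: reaches L-position 23 → W
Reading off the rows marked L gives the requested list; there are 12 such values of n.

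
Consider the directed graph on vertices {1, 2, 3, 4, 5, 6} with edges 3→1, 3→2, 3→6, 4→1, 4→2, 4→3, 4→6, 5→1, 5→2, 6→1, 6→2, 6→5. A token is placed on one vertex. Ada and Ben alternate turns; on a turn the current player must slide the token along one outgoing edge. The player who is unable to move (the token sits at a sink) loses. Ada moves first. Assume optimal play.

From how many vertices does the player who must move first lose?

Use the standard recursion: the mover loses at a terminal position; elsewhere, the mover wins exactly when some move hands the opponent an L position.
Every edge goes from a vertex to one that appears earlier in the order 1, 2, 5, 6, 3, 4, so processing vertices in that order labels each vertex after all of its successors.
1: no outgoing edge → L
2: no outgoing edge → L
5: reaches L-position 2 → W
6: reaches L-position 2 → W
3: reaches L-position 2 → W
4: reaches L-position 2 → W
The L vertices are 1, 2; that is 2 in all.

2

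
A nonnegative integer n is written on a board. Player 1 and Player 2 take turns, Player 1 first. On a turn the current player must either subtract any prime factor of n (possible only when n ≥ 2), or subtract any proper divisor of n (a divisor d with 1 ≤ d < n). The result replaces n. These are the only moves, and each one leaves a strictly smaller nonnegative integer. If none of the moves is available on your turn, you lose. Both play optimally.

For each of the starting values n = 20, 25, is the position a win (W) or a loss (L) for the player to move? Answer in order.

Use the standard recursion: the mover loses at a terminal position; elsewhere, the mover wins exactly when some move hands the opponent an L position.
n=0: no move → L
n=1: no move → L
n=2: can move to 0, which is L ⇒ W
n=3: can move to 0, which is L ⇒ W
n=4: moves to 2(W), 3(W); every one is W ⇒ L
n=5: can move to 0, which is L ⇒ W
n=6: can move to 4, which is L ⇒ W
n=7: can move to 0, which is L ⇒ W
n=8: can move to 4, which is L ⇒ W
n=9: moves to 6(W), 8(W); every one is W ⇒ L
n=10: can move to 9, which is L ⇒ W
n=11: can move to 0, which is L ⇒ W
n=12: can move to 9, which is L ⇒ W
n=13: can move to 0, which is L ⇒ W
n=14: moves to 7(W), 12(W), 13(W); every one is W ⇒ L
n=15: can move to 14, which is L ⇒ W
n=16: can move to 14, which is L ⇒ W
n=17: can move to 0, which is L ⇒ W
n=18: can move to 9, which is L ⇒ W
n=19: can move to 0, which is L ⇒ W
n=20: moves to 10(W), 15(W), 16(W), 18(W), 19(W); every one is W ⇒ L
n=21: can move to 14, which is L ⇒ W
n=22: can move to 20, which is L ⇒ W
n=23: can move to 0, which is L ⇒ W
n=24: can move to 20, which is L ⇒ W
n=25: can move to 20, which is L ⇒ W

20: L, 25: W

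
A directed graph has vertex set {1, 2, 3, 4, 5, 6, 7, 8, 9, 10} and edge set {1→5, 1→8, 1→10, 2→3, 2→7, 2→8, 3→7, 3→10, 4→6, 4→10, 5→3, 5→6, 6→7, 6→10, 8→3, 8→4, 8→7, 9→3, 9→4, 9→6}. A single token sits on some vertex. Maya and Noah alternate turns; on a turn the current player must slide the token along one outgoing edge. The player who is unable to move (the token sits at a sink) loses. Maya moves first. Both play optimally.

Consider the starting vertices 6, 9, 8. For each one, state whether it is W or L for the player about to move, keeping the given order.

Positions with no move are L. A position that does have a move is losing for the player to move precisely when every available move leads to a winning position for the opponent. Fill in the labels:
Every edge goes from a vertex to one that appears earlier in the order 7, 10, 6, 4, 3, 8, 5, 1, 9, 2, so processing vertices in that order labels each vertex after all of its successors.
7: no outgoing edge → L
10: no outgoing edge → L
6: W (go to 10, an L position)
4: W (go to 10, an L position)
3: W (go to 10, an L position)
8: W (go to 7, an L position)
5: L (options 3(W), 6(W) are all W)
1: W (go to 5, an L position)
9: L (options 3(W), 4(W), 6(W) are all W)
2: W (go to 7, an L position)

6: W, 9: L, 8: W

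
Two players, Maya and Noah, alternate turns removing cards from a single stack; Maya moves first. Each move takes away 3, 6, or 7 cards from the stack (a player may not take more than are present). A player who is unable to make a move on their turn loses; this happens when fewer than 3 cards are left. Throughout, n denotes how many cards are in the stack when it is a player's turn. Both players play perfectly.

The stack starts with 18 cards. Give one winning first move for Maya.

Remove 6, leaving 12.

Use the standard recursion: the mover loses at a terminal position; elsewhere, the mover wins exactly when some move hands the opponent an L position.
n=0: no move → L
n=1: no move → L
n=2: no move → L
n=3: W (go to 0, an L position)
n=4: W (go to 1, an L position)
n=5: W (go to 2, an L position)
n=6: W (go to 0, an L position)
n=7: W (go to 1, an L position)
n=8: W (go to 2, an L position)
n=9: W (go to 2, an L position)
n=10: L (options 7(W), 4(W), 3(W) are all W)
n=11: L (options 8(W), 5(W), 4(W) are all W)
n=12: L (options 9(W), 6(W), 5(W) are all W)
n=13: W (go to 10, an L position)
n=14: W (go to 11, an L position)
n=15: W (go to 12, an L position)
n=16: W (go to 10, an L position)
n=17: W (go to 11, an L position)
n=18: W (go to 12, an L position)
From 18, the L positions reachable in one move are: 12, 11. Any move reaching one of these is winning.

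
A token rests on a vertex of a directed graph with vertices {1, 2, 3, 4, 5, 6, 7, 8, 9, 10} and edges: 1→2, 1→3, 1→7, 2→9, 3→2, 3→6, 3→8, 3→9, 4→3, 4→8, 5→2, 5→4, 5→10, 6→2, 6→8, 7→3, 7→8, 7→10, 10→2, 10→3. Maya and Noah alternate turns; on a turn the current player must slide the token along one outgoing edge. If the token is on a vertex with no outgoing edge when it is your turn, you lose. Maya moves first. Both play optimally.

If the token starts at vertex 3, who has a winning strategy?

Maya wins.

Label each position W (a win for the player to move) or L (a loss). A position with no legal move is L; any other position is W exactly when some move reaches an L, and L when every move reaches a W.
Every edge goes from a vertex to one that appears earlier in the order 9, 8, 2, 6, 3, 10, 4, 5, 7, 1, so processing vertices in that order labels each vertex after all of its successors.
9: no outgoing edge → L
8: no outgoing edge → L
2: →9(L), so W
6: →8(L), so W
3: →8(L), so W
10: →3(W), 2(W) — all W, so L
4: →8(L), so W
5: →10(L), so W
7: →10(L), so W
1: →7(W), 3(W), 2(W) — all W, so L
From 3 Maya can move to 8, reaching an L position.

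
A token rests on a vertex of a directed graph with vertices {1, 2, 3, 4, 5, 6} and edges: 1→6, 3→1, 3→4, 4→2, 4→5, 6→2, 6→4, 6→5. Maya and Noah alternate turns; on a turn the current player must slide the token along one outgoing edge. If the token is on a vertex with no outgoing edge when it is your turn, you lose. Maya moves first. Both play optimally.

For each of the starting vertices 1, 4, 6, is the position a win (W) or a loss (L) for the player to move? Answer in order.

1: L, 4: W, 6: W

Classify positions by backward induction: terminal positions (no move available) are L. From any other position, the mover wins iff some move reaches an L.
Every edge goes from a vertex to one that appears earlier in the order 5, 2, 4, 6, 1, 3, so processing vertices in that order labels each vertex after all of its successors.
5: no outgoing edge → L
2: no outgoing edge → L
4: can move to 2, which is L ⇒ W
6: can move to 2, which is L ⇒ W
1: the only move is to 6(W), a W ⇒ L
3: can move to 1, which is L ⇒ W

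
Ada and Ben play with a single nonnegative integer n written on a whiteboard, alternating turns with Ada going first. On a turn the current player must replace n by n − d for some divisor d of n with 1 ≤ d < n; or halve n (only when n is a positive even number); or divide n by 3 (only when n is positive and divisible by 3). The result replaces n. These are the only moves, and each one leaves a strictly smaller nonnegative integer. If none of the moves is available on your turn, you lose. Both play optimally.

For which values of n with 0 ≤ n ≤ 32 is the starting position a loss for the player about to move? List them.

Positions with no move are L. A position that does have a move is losing for the player to move precisely when every available move leads to a winning position for the opponent. Fill in the labels:
n=0: no move → L
n=1: no move → L
n=2: reaches L-position 1 → W
n=3: reaches L-position 1 → W
n=4: only reaches 2(W), 3(W), all W → L
n=5: reaches L-position 4 → W
n=6: reaches L-position 4 → W
n=7: only reaches 6(W), which is W → L
n=8: reaches L-position 4 → W
n=9: only reaches 3(W), 6(W), 8(W), all W → L
n=10: reaches L-position 9 → W
n=11: only reaches 10(W), which is W → L
n=12: reaches L-position 4 → W
n=13: only reaches 12(W), which is W → L
n=14: reaches L-position 7 → W
n=15: only reaches 5(W), 10(W), 12(W), 14(W), all W → L
n=16: reaches L-position 15 → W
n=17: only reaches 16(W), which is W → L
n=18: reaches L-position 9 → W
n=19: only reaches 18(W), which is W → L
n=20: reaches L-position 15 → W
n=21: reaches L-position 7 → W
n=22: reaches L-position 11 → W
n=23: only reaches 22(W), which is W → L
n=24: reaches L-position 23 → W
n=25: only reaches 20(W), 24(W), all W → L
n=26: reaches L-position 13 → W
n=27: reaches L-position 9 → W
n=28: only reaches 14(W), 21(W), 24(W), 26(W), 27(W), all W → L
n=29: reaches L-position 28 → W
n=30: reaches L-position 15 → W
n=31: only reaches 30(W), which is W → L
n=32: reaches L-position 28 → W
Reading off the rows marked L gives the requested list; there are 14 such values of n.

0, 1, 4, 7, 9, 11, 13, 15, 17, 19, 23, 25, 28, 31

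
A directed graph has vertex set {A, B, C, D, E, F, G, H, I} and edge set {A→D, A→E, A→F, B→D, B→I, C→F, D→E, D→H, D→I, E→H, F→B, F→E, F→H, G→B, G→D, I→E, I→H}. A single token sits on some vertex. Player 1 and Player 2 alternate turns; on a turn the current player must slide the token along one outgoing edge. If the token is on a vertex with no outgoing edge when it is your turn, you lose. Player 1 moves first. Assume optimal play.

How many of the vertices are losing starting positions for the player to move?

Compute win/loss labels from the base case upward. A position with no move is L. Any other position is W if it can reach an L in one move, else L.
Every edge goes from a vertex to one that appears earlier in the order H, E, I, D, B, G, F, A, C, so processing vertices in that order labels each vertex after all of its successors.
H: no outgoing edge → L
E: reaches L-position H → W
I: reaches L-position H → W
D: reaches L-position H → W
B: only reaches D(W), I(W), all W → L
G: reaches L-position B → W
F: reaches L-position B → W
A: only reaches F(W), D(W), E(W), all W → L
C: only reaches F(W), which is W → L
The L vertices are A, B, C, H; that is 4 in all.

4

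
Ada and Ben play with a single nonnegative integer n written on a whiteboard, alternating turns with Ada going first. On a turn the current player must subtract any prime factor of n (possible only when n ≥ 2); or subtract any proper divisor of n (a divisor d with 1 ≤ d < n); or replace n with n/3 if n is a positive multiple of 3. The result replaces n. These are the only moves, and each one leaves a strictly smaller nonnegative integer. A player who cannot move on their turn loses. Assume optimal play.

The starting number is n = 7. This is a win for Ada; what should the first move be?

Move to 0.

Label each position W (a win for the player to move) or L (a loss). A position with no legal move is L; any other position is W exactly when some move reaches an L, and L when every move reaches a W.
n=0: no move → L
n=1: no move → L
n=2: reaches L-position 0 → W
n=3: reaches L-position 0 → W
n=4: only reaches 2(W), 3(W), all W → L
n=5: reaches L-position 0 → W
n=6: reaches L-position 4 → W
n=7: reaches L-position 0 → W
From 7, the L positions reachable in one move are: 0.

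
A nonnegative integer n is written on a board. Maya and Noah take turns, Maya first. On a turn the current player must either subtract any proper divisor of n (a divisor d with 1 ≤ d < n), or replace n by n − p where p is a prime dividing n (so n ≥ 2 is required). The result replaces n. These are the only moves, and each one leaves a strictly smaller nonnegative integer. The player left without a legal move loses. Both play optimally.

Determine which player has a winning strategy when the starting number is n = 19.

Classify positions by backward induction: terminal positions (no move available) are L. From any other position, the mover wins iff some move reaches an L.
n=0: no move → L
n=1: no move → L
n=2: W (go to 0, an L position)
n=3: W (go to 0, an L position)
n=4: L (options 2(W), 3(W) are all W)
n=5: W (go to 0, an L position)
n=6: W (go to 4, an L position)
n=7: W (go to 0, an L position)
n=8: W (go to 4, an L position)
n=9: L (options 6(W), 8(W) are all W)
n=10: W (go to 9, an L position)
n=11: W (go to 0, an L position)
n=12: W (go to 9, an L position)
n=13: W (go to 0, an L position)
n=14: L (options 7(W), 12(W), 13(W) are all W)
n=15: W (go to 14, an L position)
n=16: W (go to 14, an L position)
n=17: W (go to 0, an L position)
n=18: W (go to 9, an L position)
n=19: W (go to 0, an L position)
The starting position 19 is W: Maya should move to 0, handing over an L position.

Maya wins.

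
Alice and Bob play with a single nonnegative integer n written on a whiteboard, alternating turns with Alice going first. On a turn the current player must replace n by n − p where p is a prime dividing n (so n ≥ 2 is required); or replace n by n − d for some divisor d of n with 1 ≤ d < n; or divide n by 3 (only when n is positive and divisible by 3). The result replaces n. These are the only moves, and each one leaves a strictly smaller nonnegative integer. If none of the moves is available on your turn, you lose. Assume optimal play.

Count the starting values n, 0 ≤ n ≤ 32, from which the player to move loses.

8

Work bottom-up. With no move the player to move loses. Otherwise the position is W if at least one move leads to an L position for the opponent, and L if every move leads to a W.
n=0: no move → L
n=1: no move → L
n=2: W (go to 0, an L position)
n=3: W (go to 0, an L position)
n=4: L (options 2(W), 3(W) are all W)
n=5: W (go to 0, an L position)
n=6: W (go to 4, an L position)
n=7: W (go to 0, an L position)
n=8: W (go to 4, an L position)
n=9: L (options 3(W), 6(W), 8(W) are all W)
n=10: W (go to 9, an L position)
n=11: W (go to 0, an L position)
n=12: W (go to 4, an L position)
n=13: W (go to 0, an L position)
n=14: L (options 7(W), 12(W), 13(W) are all W)
n=15: W (go to 14, an L position)
n=16: W (go to 14, an L position)
n=17: W (go to 0, an L position)
n=18: W (go to 9, an L position)
n=19: W (go to 0, an L position)
n=20: L (options 10(W), 15(W), 16(W), 18(W), 19(W) are all W)
n=21: W (go to 14, an L position)
n=22: W (go to 20, an L position)
n=23: W (go to 0, an L position)
n=24: W (go to 20, an L position)
n=25: W (go to 20, an L position)
n=26: L (options 13(W), 24(W), 25(W) are all W)
n=27: W (go to 9, an L position)
n=28: W (go to 14, an L position)
n=29: W (go to 0, an L position)
n=30: W (go to 20, an L position)
n=31: W (go to 0, an L position)
n=32: L (options 16(W), 24(W), 28(W), 30(W), 31(W) are all W)
L entries with 0 ≤ n ≤ 32: n = 0, 1, 4, 9, 14, 20, 26, 32; that makes 8.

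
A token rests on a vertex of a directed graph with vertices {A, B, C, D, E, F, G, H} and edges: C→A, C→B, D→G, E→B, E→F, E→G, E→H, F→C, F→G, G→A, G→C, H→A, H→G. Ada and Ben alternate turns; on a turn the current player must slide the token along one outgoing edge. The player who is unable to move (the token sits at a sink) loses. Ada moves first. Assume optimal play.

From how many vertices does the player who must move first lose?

Compute win/loss labels from the base case upward. A position with no move is L. Any other position is W if it can reach an L in one move, else L.
Every edge goes from a vertex to one that appears earlier in the order A, B, C, G, F, D, H, E, so processing vertices in that order labels each vertex after all of its successors.
A: no outgoing edge → L
B: no outgoing edge → L
C: can move to B, which is L ⇒ W
G: can move to A, which is L ⇒ W
F: moves to G(W), C(W); every one is W ⇒ L
D: the only move is to G(W), a W ⇒ L
H: can move to A, which is L ⇒ W
E: can move to F, which is L ⇒ W
The L vertices are A, B, D, F; that is 4 in all.

4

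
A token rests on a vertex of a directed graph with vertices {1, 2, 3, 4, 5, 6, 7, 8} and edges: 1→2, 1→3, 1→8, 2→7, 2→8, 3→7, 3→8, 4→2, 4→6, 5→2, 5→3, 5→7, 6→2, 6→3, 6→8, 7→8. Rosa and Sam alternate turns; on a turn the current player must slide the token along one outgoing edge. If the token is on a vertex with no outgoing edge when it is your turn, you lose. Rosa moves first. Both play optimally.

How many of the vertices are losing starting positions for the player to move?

Work bottom-up. With no move the player to move loses. Otherwise the position is W if at least one move leads to an L position for the opponent, and L if every move leads to a W.
Every edge goes from a vertex to one that appears earlier in the order 8, 7, 2, 3, 6, 4, 5, 1, so processing vertices in that order labels each vertex after all of its successors.
8: no outgoing edge → L
7: →8(L), so W
2: →8(L), so W
3: →8(L), so W
6: →8(L), so W
4: →6(W), 2(W) — all W, so L
5: →3(W), 2(W), 7(W) — all W, so L
1: →8(L), so W
The L vertices are 4, 5, 8; that is 3 in all.

3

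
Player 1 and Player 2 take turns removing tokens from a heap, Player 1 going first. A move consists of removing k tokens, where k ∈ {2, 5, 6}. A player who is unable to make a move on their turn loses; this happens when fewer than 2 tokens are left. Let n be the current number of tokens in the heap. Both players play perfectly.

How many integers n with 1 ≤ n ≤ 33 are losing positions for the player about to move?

12

Compute win/loss labels from the base case upward. A position with no move is L. Any other position is W if it can reach an L in one move, else L.
n=0: no move → L
n=1: no move → L
n=2: W (go to 0, an L position)
n=3: W (go to 1, an L position)
n=4: L (sole option 2(W) is W)
n=5: W (go to 0, an L position)
n=6: W (go to 4, an L position)
n=7: W (go to 1, an L position)
n=8: L (options 6(W), 3(W), 2(W) are all W)
n=9: W (go to 4, an L position)
n=10: W (go to 8, an L position)
n=11: L (options 9(W), 6(W), 5(W) are all W)
n=12: L (options 10(W), 7(W), 6(W) are all W)
n=13: W (go to 11, an L position)
n=14: W (go to 12, an L position)
n=15: L (options 13(W), 10(W), 9(W) are all W)
n=16: W (go to 11, an L position)
n=17: W (go to 15, an L position)
n=18: W (go to 12, an L position)
n=19: L (options 17(W), 14(W), 13(W) are all W)
n=20: W (go to 15, an L position)
n=21: W (go to 19, an L position)
n=22: L (options 20(W), 17(W), 16(W) are all W)
n=23: L (options 21(W), 18(W), 17(W) are all W)
n=24: W (go to 22, an L position)
n=25: W (go to 23, an L position)
n=26: L (options 24(W), 21(W), 20(W) are all W)
n=27: W (go to 22, an L position)
n=28: W (go to 26, an L position)
n=29: W (go to 23, an L position)
n=30: L (options 28(W), 25(W), 24(W) are all W)
n=31: W (go to 26, an L position)
n=32: W (go to 30, an L position)
n=33: L (options 31(W), 28(W), 27(W) are all W)
L entries with 1 ≤ n ≤ 33 (n=0 is outside the asked range and is not counted): n = 1, 4, 8, 11, 12, 15, 19, 22, 23, 26, 30, 33; that makes 12.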